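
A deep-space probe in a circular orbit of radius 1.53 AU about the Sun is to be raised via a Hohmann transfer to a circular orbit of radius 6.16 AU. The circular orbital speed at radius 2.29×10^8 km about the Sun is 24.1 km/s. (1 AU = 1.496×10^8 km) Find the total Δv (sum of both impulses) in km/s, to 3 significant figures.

From the circular-orbit relation v² = μ/r at r = 2.29×10^8 km: μ = v²r = (24.1)² × 2.29×10^8 = 1.33005×10^11 km³/s².
In km: r₁ = 1.53 × 1.496×10^8 = 2.28888×10^8 km; r₂ = 6.16 × 1.496×10^8 = 9.21536×10^8 km.
The Hohmann ellipse has a_t = (r₁ + r₂)/2 = 5.75212×10^8 km.
Circular speed at r₁: v₁ = √(μ/r₁) = √(1.33005×10^11/2.28888×10^8) = 24.106 km/s.
On the transfer ellipse at r₁, v² = μ(2/r − 1/a) gives v_p = √[μ(2/r₁ − 1/a_t)] = 30.512 km/s.
First burn Δv₁ = |v_p − v₁| = 6.406 km/s.
Circular speed at r₂: v₂ = √(μ/r₂) = 12.0138 km/s.
Transfer-orbit speed at r₂: v_a = √[μ(2/r₂ − 1/a_t)] = 7.57838 km/s.
Second burn Δv₂ = |v₂ − v_a| = 4.435 km/s.
Δv = Δv₁ + Δv₂ = 6.406 + 4.435 = 10.84 km/s.

Δv = 10.8 km/s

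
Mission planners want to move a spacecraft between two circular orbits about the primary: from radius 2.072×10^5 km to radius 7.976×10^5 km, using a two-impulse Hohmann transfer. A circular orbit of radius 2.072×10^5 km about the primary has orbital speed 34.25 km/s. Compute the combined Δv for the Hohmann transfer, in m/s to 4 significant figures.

Δv = 15150 m/s

From the circular-orbit relation v² = μ/r at r = 2.072×10^5 km: μ = v²r = (34.25)² × 2.072×10^5 = 2.43059×10^8 km³/s².
Transfer-ellipse semi-major axis a_t = (r₁ + r₂)/2 = (2.072×10^5 + 7.976×10^5)/2 = 5.024×10^5 km.
At r₁ the circular-orbit speed is v₁ = √(μ/r₁) = 34.250 km/s.
On the transfer ellipse at r₁, vis-viva gives v_p = √[μ(2/r₁ − 1/a_t)] = 43.155 km/s.
First burn Δv₁ = |v_p − v₁| = 8.905 km/s.
Circular speed at r₂: v₂ = √(μ/r₂) = 17.457 km/s.
Transfer-orbit speed at r₂: v_a = √[μ(2/r₂ − 1/a_t)] = 11.211 km/s.
Second burn Δv₂ = |v₂ − v_a| = 6.246 km/s.
Total Δv = Δv₁ + Δv₂ = 15.15 km/s.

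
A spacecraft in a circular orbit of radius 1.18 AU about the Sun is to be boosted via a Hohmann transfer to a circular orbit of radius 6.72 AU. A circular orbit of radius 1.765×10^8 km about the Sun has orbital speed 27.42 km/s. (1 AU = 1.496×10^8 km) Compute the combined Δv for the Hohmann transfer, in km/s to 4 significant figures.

From the circular-orbit relation v² = μ/r at r = 1.765×10^8 km: μ = v²r = (27.42)² × 1.765×10^8 = 1.32703×10^11 km³/s².
In km: r₁ = 1.18 × 1.496×10^8 = 1.76528×10^8 km; r₂ = 6.72 × 1.496×10^8 = 1.005312×10^9 km.
Transfer-ellipse semi-major axis a_t = (r₁ + r₂)/2 = (1.76528×10^8 + 1.005312×10^9)/2 = 5.9092×10^8 km.
Circular speed at r₁: v₁ = √(μ/r₁) = √(1.32703×10^11/1.76528×10^8) = 27.418 km/s.
On the transfer ellipse at r₁, v² = μ(2/r − 1/a) gives v_p = √[μ(2/r₁ − 1/a_t)] = 35.762 km/s.
First burn Δv₁ = |v_p − v₁| = 8.344 km/s.
At r₂, v₂ = √(μ/r₂) = 11.49 km/s.
Transfer-orbit speed at r₂: v_a = √[μ(2/r₂ − 1/a_t)] = 6.280 km/s.
Second burn Δv₂ = |v₂ − v_a| = 5.210 km/s.
Total Δv = Δv₁ + Δv₂ = 13.55 km/s.

Δv = 13.55 km/s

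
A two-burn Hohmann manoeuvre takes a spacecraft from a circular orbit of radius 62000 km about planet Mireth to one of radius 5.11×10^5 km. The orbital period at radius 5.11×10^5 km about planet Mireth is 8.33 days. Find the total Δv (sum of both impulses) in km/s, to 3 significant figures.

Δv = 6.68 km/s

From Kepler's third law T² = 4π²r³/μ at r = 5.11×10^5 km, T = 8.33 days = 8.33 × 86400 s = 7.19712×10^5 s: μ = 4π²r³/T² = 1.01696×10^7 km³/s².
The Hohmann ellipse has a_t = (r₁ + r₂)/2 = 2.865×10^5 km.
At r₁ the circular-orbit speed is v₁ = √(μ/r₁) = 12.807 km/s.
On the transfer ellipse at r₁, vis-viva equation gives v_p = √[μ(2/r₁ − 1/a_t)] = 17.104 km/s.
First burn Δv₁ = |v_p − v₁| = 4.297 km/s.
At r₂, v₂ = √(μ/r₂) = 4.461 km/s.
Transfer-orbit speed at r₂: v_a = √[μ(2/r₂ − 1/a_t)] = 2.075 km/s.
Second burn Δv₂ = |v₂ − v_a| = 2.386 km/s.
Δv = Δv₁ + Δv₂ = 4.297 + 2.386 = 6.683 km/s.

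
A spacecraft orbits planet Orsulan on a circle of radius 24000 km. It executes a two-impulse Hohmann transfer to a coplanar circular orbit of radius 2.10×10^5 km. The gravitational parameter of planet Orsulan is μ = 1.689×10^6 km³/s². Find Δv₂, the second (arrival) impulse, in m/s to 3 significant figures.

Δv₂ = 1550 m/s

Transfer-ellipse semi-major axis a_t = (r₁ + r₂)/2 = (24000 + 2.100×10^5)/2 = 1.170×10^5 km.
On the circular orbit at r = 2.100×10^5 km, v_c = √(μ/r) = 2.836 km/s.
Vis-viva on the transfer ellipse at r = 2.100×10^5 km gives v_t = √[μ(2/r − 1/a_t)] = 1.284 km/s.
Δv₂ = |v_t − v_c| = |1.284 − 2.836| = 1.552 km/s.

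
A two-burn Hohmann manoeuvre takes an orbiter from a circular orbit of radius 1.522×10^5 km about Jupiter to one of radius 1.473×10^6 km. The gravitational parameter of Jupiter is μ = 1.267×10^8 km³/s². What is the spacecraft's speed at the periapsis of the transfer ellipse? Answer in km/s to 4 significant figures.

v = 38.85 km/s

Semi-major axis of the transfer orbit: a_t = (1.522×10^5 + 1.473×10^6)/2 = 8.126×10^5 km.
The periapsis of the transfer ellipse is at r = 1.522×10^5 km.
Applying v² = μ(2/r − 1/a_t): v = 38.85 km/s.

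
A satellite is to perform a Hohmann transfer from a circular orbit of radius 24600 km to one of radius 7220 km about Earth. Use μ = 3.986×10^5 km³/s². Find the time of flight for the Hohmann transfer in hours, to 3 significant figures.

t = 2.77 hours

The Hohmann ellipse has a_t = (r₁ + r₂)/2 = 15910 km.
By Kepler's third law the transfer-orbit period is T = 2π√(a_t³/μ), so t = T/2 = 9986 s.
Converting: 9986 s ÷ 3600 s/hour = 2.77 hours.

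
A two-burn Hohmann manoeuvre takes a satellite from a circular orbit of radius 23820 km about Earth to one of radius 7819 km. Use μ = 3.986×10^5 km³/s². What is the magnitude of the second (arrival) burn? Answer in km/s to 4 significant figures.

Δv₂ = 1.621 km/s

Semi-major axis of the transfer orbit: a_t = (23820 + 7819)/2 = 15819.5 km.
On the circular orbit at r = 7819 km, v_c = √(μ/r) = 7.140 km/s.
Vis-viva on the transfer ellipse at r = 7819 km gives v_t = √[μ(2/r − 1/a_t)] = 8.761 km/s.
Δv₂ = |v_t − v_c| = |8.761 − 7.140| = 1.621 km/s.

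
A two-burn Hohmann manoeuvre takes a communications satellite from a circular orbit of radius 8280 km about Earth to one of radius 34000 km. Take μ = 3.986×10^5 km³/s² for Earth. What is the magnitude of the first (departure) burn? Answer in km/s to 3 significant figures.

Δv₁ = 1.86 km/s

Transfer-ellipse semi-major axis a_t = (r₁ + r₂)/2 = (8280 + 34000)/2 = 21140 km.
On the circular orbit at r = 8280 km, v_c = √(μ/r) = 6.938 km/s.
Vis-viva on the transfer ellipse at r = 8280 km gives v_t = √[μ(2/r − 1/a_t)] = 8.799 km/s.
Δv₁ = |v_t − v_c| = |8.799 − 6.938| = 1.861 km/s.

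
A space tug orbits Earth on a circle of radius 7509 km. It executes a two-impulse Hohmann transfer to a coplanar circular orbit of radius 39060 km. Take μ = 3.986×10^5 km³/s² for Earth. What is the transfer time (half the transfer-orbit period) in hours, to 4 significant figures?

The Hohmann ellipse has a_t = (r₁ + r₂)/2 = 23284.5 km.
Half the transfer-orbit period gives t = π√(a_t³/μ) = 17680 s.
Converting: 17680 s ÷ 3600 s/hour = 4.911 hours.

t = 4.911 hours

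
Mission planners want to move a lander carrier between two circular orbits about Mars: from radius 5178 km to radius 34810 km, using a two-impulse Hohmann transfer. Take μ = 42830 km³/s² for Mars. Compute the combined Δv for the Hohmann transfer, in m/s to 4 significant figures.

Transfer-ellipse semi-major axis a_t = (r₁ + r₂)/2 = (5178 + 34810)/2 = 19994 km.
At r₁ the circular-orbit speed is v₁ = √(μ/r₁) = 2.876027 km/s.
On the transfer ellipse at r₁, vis-viva equation gives v_p = √[μ(2/r₁ − 1/a_t)] = 3.794855 km/s.
First burn Δv₁ = |v_p − v₁| = 0.91883 km/s.
At r₂, v₂ = √(μ/r₂) = 1.1092311 km/s.
Transfer-orbit speed at r₂: v_a = √[μ(2/r₂ − 1/a_t)] = 0.56448604 km/s.
Second burn Δv₂ = |v₂ − v_a| = 0.54475 km/s.
Total Δv = Δv₁ + Δv₂ = 1.464 km/s.

Δv = 1464 m/s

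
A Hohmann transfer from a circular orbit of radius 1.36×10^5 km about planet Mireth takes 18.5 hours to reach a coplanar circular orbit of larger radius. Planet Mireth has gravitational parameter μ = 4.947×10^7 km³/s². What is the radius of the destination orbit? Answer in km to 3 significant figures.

Transfer time t = 18.5 hours = 66600 s, and t = π√(a_t³/μ).
So a_t = (μ t²/π²)^(1/3) = (4.947×10^7 × (66600)² / π²)^(1/3) = 2.8119×10^5 km.
Since a_t = (r₁ + r₂)/2, r₂ = 2a_t − r₁ = 2×2.8119×10^5 − 1.360×10^5 = 4.2638×10^5 km.

r₂ = 4.26×10^5 km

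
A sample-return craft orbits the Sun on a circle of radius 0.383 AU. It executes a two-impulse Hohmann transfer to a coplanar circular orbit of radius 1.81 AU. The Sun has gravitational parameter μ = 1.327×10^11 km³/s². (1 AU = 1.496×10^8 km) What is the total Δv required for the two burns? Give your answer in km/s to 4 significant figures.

In km: r₁ = 0.383 × 1.496×10^8 = 5.72968×10^7 km; r₂ = 1.81 × 1.496×10^8 = 2.70776×10^8 km.
The Hohmann ellipse has a_t = (r₁ + r₂)/2 = 1.640364×10^8 km.
At r₁ the circular-orbit speed is v₁ = √(μ/r₁) = 48.12 km/s.
Transfer-orbit speed at r₁ (vis-viva): v_p = √[μ(2/r₁ − 1/a_t)] = 61.83 km/s.
First burn Δv₁ = |v_p − v₁| = 13.71 km/s.
At r₂, v₂ = √(μ/r₂) = 22.138 km/s.
Transfer-orbit speed at r₂: v_a = √[μ(2/r₂ − 1/a_t)] = 13.084 km/s.
Second burn Δv₂ = |v₂ − v_a| = 9.054 km/s.
Δv = Δv₁ + Δv₂ = 13.71 + 9.054 = 22.76 km/s.

Δv = 22.76 km/s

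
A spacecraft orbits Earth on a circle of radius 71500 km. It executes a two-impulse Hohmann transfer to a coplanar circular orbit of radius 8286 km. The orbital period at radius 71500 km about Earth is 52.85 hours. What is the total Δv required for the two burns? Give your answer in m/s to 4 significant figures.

From Kepler's third law T² = 4π²r³/μ at r = 71500 km, T = 52.85 hours = 52.85 × 3600 s = 1.9026×10^5 s: μ = 4π²r³/T² = 3.98642×10^5 km³/s².
Semi-major axis of the transfer orbit: a_t = (71500 + 8286)/2 = 39893 km.
Circular speed at r₁: v₁ = √(μ/r₁) = √(3.98642×10^5/71500) = 2.361 km/s.
On the transfer ellipse at r₁, vis-viva gives v_a = √[μ(2/r₁ − 1/a_t)] = 1.076 km/s.
First burn Δv₁ = |v_a − v₁| = 1.285 km/s.
Circular speed at r₂: v₂ = √(μ/r₂) = 6.936 km/s.
Transfer-orbit speed at r₂: v_p = √[μ(2/r₂ − 1/a_t)] = 9.286 km/s.
Second burn Δv₂ = |v₂ − v_p| = 2.350 km/s.
Δv = Δv₁ + Δv₂ = 1.285 + 2.350 = 3.635 km/s.

Δv = 3635 m/s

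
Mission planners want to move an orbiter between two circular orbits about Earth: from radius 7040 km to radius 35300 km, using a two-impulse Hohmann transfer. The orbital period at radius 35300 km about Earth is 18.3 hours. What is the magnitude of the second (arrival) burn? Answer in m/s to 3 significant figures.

From Kepler's third law T² = 4π²r³/μ at r = 35300 km, T = 18.3 hours = 18.3 × 3600 s = 65880 s: μ = 4π²r³/T² = 4.00107×10^5 km³/s².
Transfer-ellipse semi-major axis a_t = (r₁ + r₂)/2 = (7040 + 35300)/2 = 21170 km.
On the circular orbit at r = 35300 km, v_c = √(μ/r) = 3.3667 km/s.
Transfer-orbit speed at the same r (vis-viva, a = a_t): v_t = √[μ(2/r − 1/a_t)] = 1.9415 km/s.
Δv₂ = |v_t − v_c| = |1.9415 − 3.3667| = 1.425 km/s.

Δv₂ = 1430 m/s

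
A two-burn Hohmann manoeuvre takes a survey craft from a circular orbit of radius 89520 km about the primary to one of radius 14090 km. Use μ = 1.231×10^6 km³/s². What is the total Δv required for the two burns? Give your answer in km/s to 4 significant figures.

Δv = 4.714 km/s

Semi-major axis of the transfer orbit: a_t = (89520 + 14090)/2 = 51805 km.
Circular speed at r₁: v₁ = √(μ/r₁) = √(1.231×10^6/89520) = 3.708 km/s.
On the transfer ellipse at r₁, v² = μ(2/r − 1/a) gives v_a = √[μ(2/r₁ − 1/a_t)] = 1.934 km/s.
First burn Δv₁ = |v_a − v₁| = 1.774 km/s.
At r₂, v₂ = √(μ/r₂) = 9.3470 km/s.
Transfer-orbit speed at r₂: v_p = √[μ(2/r₂ − 1/a_t)] = 12.287 km/s.
Second burn Δv₂ = |v₂ − v_p| = 2.940 km/s.
Total Δv = Δv₁ + Δv₂ = 4.714 km/s.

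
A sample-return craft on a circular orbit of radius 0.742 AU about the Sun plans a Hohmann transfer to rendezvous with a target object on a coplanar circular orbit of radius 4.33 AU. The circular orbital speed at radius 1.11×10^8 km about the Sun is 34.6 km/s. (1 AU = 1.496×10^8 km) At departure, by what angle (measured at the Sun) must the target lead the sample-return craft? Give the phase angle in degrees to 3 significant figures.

φ = 99.3°

From the circular-orbit relation v² = μ/r at r = 1.11×10^8 km: μ = v²r = (34.6)² × 1.11×10^8 = 1.32885×10^11 km³/s².
In km: r₁ = 0.742 × 1.496×10^8 = 1.110032×10^8 km; r₂ = 4.33 × 1.496×10^8 = 6.47768×10^8 km.
The Hohmann ellipse has a_t = (r₁ + r₂)/2 = 3.793856×10^8 km.
The half-period of the transfer ellipse is t = π√(a_t³/μ) = 6.3684×10^7 s.
The target's mean motion on its circular orbit is ω₂ = √(μ/r₂³) = 2.2111×10^-8 rad/s.
Angle swept by the target during transfer: ω₂·t = 1.4081 rad = 80.68°.
Arrival is 180° from departure on the ellipse, so φ = 180° − 80.68° = 99.3°.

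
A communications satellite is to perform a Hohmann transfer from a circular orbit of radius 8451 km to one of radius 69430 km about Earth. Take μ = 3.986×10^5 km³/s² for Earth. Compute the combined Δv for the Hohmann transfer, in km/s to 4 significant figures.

Δv = 3.582 km/s

The Hohmann ellipse has a_t = (r₁ + r₂)/2 = 38940.5 km.
At r₁ the circular-orbit speed is v₁ = √(μ/r₁) = 6.8678 km/s.
Transfer-orbit speed at r₁ (vis-viva equation): v_p = √[μ(2/r₁ − 1/a_t)] = 9.1704 km/s.
First burn Δv₁ = |v_p − v₁| = 2.3026 km/s.
Circular speed at r₂: v₂ = √(μ/r₂) = 2.3960 km/s.
Transfer-orbit speed at r₂: v_a = √[μ(2/r₂ − 1/a_t)] = 1.1162 km/s.
Second burn Δv₂ = |v₂ − v_a| = 1.2798 km/s.
Total Δv = Δv₁ + Δv₂ = 3.582 km/s.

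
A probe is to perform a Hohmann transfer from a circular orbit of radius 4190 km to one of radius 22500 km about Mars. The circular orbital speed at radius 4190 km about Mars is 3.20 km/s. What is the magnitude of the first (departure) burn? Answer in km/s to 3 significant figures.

From the circular-orbit relation v² = μ/r at r = 4190 km: μ = v²r = (3.20)² × 4190 = 42905.6 km³/s².
Semi-major axis of the transfer orbit: a_t = (4190 + 22500)/2 = 13345 km.
Circular speed at r = 4190 km: v_c = √(μ/r) = 3.2000 km/s.
Transfer-orbit speed at the same r (vis-viva, a = a_t): v_t = √[μ(2/r − 1/a_t)] = 4.1551 km/s.
Δv₁ = |v_t − v_c| = |4.1551 − 3.2000| = 0.9551 km/s.

Δv₁ = 0.955 km/s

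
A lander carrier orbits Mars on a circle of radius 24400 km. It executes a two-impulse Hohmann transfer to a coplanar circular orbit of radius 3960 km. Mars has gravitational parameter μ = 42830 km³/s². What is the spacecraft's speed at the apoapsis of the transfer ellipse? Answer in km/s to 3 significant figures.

Transfer-ellipse semi-major axis a_t = (r₁ + r₂)/2 = (24400 + 3960)/2 = 14180 km.
At apoapsis, r = 24400 km.
From the vis-viva equation, v = √[μ(2/r − 1/a_t)] = 0.7001 km/s.

v = 0.700 km/s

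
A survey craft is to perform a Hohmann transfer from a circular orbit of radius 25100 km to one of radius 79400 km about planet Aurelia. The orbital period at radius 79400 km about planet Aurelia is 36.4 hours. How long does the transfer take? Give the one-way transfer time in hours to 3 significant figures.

t = 9.72 hours

From Kepler's third law T² = 4π²r³/μ at r = 79400 km, T = 36.4 hours = 36.4 × 3600 s = 1.3104×10^5 s: μ = 4π²r³/T² = 1.15084×10^6 km³/s².
The Hohmann ellipse has a_t = (r₁ + r₂)/2 = 52250 km.
Transfer time t = π√(a_t³/μ) = π√((52250)³ / 1.15084×10^6) = 34980 s.
Converting: 34980 s ÷ 3600 s/hour = 9.72 hours.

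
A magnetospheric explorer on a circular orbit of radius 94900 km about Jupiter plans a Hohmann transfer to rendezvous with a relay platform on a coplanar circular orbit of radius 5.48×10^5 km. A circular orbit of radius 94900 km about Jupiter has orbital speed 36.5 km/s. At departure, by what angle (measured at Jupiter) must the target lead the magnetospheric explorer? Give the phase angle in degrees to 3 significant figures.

From the circular-orbit relation v² = μ/r at r = 94900 km: μ = v²r = (36.5)² × 94900 = 1.26431×10^8 km³/s².
The Hohmann ellipse has a_t = (r₁ + r₂)/2 = 3.2145×10^5 km.
Transfer time t = π√(a_t³/μ) = 50921 s.
Target angular speed ω₂ = √(μ/r₂³) = 2.7718×10^-5 rad/s.
Angle swept by the target during transfer: ω₂·t = 1.4114 rad = 80.87°.
Arrival is 180° from departure on the ellipse, so φ = 180° − 80.87° = 99.1°.

φ = 99.1°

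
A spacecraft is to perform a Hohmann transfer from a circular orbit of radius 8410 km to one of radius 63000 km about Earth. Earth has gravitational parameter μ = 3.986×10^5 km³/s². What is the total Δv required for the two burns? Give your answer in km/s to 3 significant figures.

The Hohmann ellipse has a_t = (r₁ + r₂)/2 = 35705 km.
Circular speed at r₁: v₁ = √(μ/r₁) = √(3.986×10^5/8410) = 6.8845 km/s.
Transfer-orbit speed at r₁ (v² = μ(2/r − 1/a)): v_p = √[μ(2/r₁ − 1/a_t)] = 9.1448 km/s.
First burn Δv₁ = |v_p − v₁| = 2.260 km/s.
At r₂, v₂ = √(μ/r₂) = 2.51535 km/s.
Transfer-orbit speed at r₂: v_a = √[μ(2/r₂ − 1/a_t)] = 1.22076 km/s.
Second burn Δv₂ = |v₂ − v_a| = 1.295 km/s.
Δv = Δv₁ + Δv₂ = 2.260 + 1.295 = 3.555 km/s.

Δv = 3.55 km/s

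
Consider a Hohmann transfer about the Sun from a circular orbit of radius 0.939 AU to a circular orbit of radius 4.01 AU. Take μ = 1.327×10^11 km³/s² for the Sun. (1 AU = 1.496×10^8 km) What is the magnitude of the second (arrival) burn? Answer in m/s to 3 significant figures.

Δv₂ = 5710 m/s

In km: r₁ = 0.939 × 1.496×10^8 = 1.404744×10^8 km; r₂ = 4.01 × 1.496×10^8 = 5.99896×10^8 km.
Semi-major axis of the transfer orbit: a_t = (1.404744×10^8 + 5.99896×10^8)/2 = 3.701852×10^8 km.
Circular speed at r = 5.99896×10^8 km: v_c = √(μ/r) = 14.873 km/s.
Vis-viva on the transfer ellipse at r = 5.99896×10^8 km gives v_t = √[μ(2/r − 1/a_t)] = 9.1619 km/s.
Δv₂ = |v_t − v_c| = |9.1619 − 14.873| = 5.711 km/s.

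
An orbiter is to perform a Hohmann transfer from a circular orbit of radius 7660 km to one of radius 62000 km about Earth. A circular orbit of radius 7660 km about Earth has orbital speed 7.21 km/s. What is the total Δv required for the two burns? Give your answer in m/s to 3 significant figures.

From the circular-orbit relation v² = μ/r at r = 7660 km: μ = v²r = (7.21)² × 7660 = 3.98198×10^5 km³/s².
Transfer-ellipse semi-major axis a_t = (r₁ + r₂)/2 = (7660 + 62000)/2 = 34830 km.
Circular speed at r₁: v₁ = √(μ/r₁) = √(3.98198×10^5/7660) = 7.2100 km/s.
Transfer-orbit speed at r₁ (v² = μ(2/r − 1/a)): v_p = √[μ(2/r₁ − 1/a_t)] = 9.6195 km/s.
First burn Δv₁ = |v_p − v₁| = 2.4095 km/s.
Circular speed at r₂: v₂ = √(μ/r₂) = 2.5343 km/s.
Transfer-orbit speed at r₂: v_a = √[μ(2/r₂ − 1/a_t)] = 1.1885 km/s.
Second burn Δv₂ = |v₂ − v_a| = 1.3458 km/s.
Δv = Δv₁ + Δv₂ = 2.4095 + 1.3458 = 3.755 km/s.

Δv = 3760 m/s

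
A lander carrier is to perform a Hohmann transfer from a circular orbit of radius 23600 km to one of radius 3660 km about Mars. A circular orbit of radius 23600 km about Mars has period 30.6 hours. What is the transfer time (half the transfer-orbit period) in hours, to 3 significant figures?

From Kepler's third law T² = 4π²r³/μ at r = 23600 km, T = 30.6 hours = 30.6 × 3600 s = 1.1016×10^5 s: μ = 4π²r³/T² = 42761.0 km³/s².
Semi-major axis of the transfer orbit: a_t = (23600 + 3660)/2 = 13630 km.
Transfer time t = π√(a_t³/μ) = π√((13630)³ / 42761.0) = 24180 s.
Converting: 24180 s ÷ 3600 s/hour = 6.72 hours.

t = 6.72 hours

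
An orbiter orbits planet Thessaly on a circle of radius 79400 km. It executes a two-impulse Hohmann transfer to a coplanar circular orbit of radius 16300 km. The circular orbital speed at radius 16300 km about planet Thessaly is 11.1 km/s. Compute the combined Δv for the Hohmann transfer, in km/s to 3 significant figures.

From the circular-orbit relation v² = μ/r at r = 16300 km: μ = v²r = (11.1)² × 16300 = 2.00832×10^6 km³/s².
The Hohmann ellipse has a_t = (r₁ + r₂)/2 = 47850 km.
At r₁ the circular-orbit speed is v₁ = √(μ/r₁) = 5.029 km/s.
Transfer-orbit speed at r₁ (vis-viva equation): v_a = √[μ(2/r₁ − 1/a_t)] = 2.935 km/s.
First burn Δv₁ = |v_a − v₁| = 2.094 km/s.
At r₂, v₂ = √(μ/r₂) = 11.100 km/s.
Transfer-orbit speed at r₂: v_p = √[μ(2/r₂ − 1/a_t)] = 14.299 km/s.
Second burn Δv₂ = |v₂ − v_p| = 3.199 km/s.
Δv = Δv₁ + Δv₂ = 2.094 + 3.199 = 5.293 km/s.

Δv = 5.29 km/s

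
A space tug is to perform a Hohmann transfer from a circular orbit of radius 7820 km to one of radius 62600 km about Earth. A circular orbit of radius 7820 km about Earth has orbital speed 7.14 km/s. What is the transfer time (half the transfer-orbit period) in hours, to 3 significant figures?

From the circular-orbit relation v² = μ/r at r = 7820 km: μ = v²r = (7.14)² × 7820 = 3.98660×10^5 km³/s².
Transfer-ellipse semi-major axis a_t = (r₁ + r₂)/2 = (7820 + 62600)/2 = 35210 km.
By Kepler's third law the transfer-orbit period is T = 2π√(a_t³/μ), so t = T/2 = 32870 s.
Converting: 32870 s ÷ 3600 s/hour = 9.13 hours.

t = 9.13 hours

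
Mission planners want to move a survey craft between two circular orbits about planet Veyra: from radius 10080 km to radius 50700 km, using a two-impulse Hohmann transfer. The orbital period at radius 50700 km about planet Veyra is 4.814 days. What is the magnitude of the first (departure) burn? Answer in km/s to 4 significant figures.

From Kepler's third law T² = 4π²r³/μ at r = 50700 km, T = 4.814 days = 4.814 × 86400 s = 4.159296×10^5 s: μ = 4π²r³/T² = 29740.2 km³/s².
Transfer-ellipse semi-major axis a_t = (r₁ + r₂)/2 = (10080 + 50700)/2 = 30390 km.
Circular speed at r = 10080 km: v_c = √(μ/r) = 1.7177 km/s.
Transfer-orbit speed at the same r (vis-viva, a = a_t): v_t = √[μ(2/r − 1/a_t)] = 2.2186 km/s.
Δv₁ = |v_t − v_c| = |2.2186 − 1.7177| = 0.5009 km/s.

Δv₁ = 0.5009 km/s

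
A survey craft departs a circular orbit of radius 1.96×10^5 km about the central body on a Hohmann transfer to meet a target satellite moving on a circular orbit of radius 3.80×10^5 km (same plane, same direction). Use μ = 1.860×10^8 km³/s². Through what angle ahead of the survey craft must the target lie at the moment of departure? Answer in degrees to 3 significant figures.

φ = 61.2°

Transfer-ellipse semi-major axis a_t = (r₁ + r₂)/2 = (1.960×10^5 + 3.800×10^5)/2 = 2.880×10^5 km.
The half-period of the transfer ellipse is t = π√(a_t³/μ) = 35600 s.
The target's mean motion on its circular orbit is ω₂ = √(μ/r₂³) = 5.822×10^-5 rad/s.
Angle swept by the target during transfer: ω₂·t = 2.073 rad = 118.8°.
The survey craft traverses 180° on the transfer ellipse, so the target must lead by 180° − 118.8° = 61.2°.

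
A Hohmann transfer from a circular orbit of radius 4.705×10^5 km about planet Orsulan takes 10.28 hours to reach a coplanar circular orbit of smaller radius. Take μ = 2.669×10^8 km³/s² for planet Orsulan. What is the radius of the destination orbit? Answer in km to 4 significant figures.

r₂ = 1.962×10^5 km

Transfer time t = 10.28 hours = 37008 s, and t = π√(a_t³/μ).
So a_t = (μ t²/π²)^(1/3) = (2.669×10^8 × (37008)² / π²)^(1/3) = 3.3333×10^5 km.
Since a_t = (r₁ + r₂)/2, r₂ = 2a_t − r₁ = 2×3.3333×10^5 − 4.705×10^5 = 1.9616×10^5 km.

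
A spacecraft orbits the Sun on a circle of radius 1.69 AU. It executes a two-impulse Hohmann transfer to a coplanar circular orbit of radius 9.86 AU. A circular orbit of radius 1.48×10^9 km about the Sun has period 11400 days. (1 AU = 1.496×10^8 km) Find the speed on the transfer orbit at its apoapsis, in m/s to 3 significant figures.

From Kepler's third law T² = 4π²r³/μ at r = 1.48×10^9 km, T = 11400 days = 11400 × 86400 s = 9.8496×10^8 s: μ = 4π²r³/T² = 1.31919×10^11 km³/s².
In km: r₁ = 1.69 × 1.496×10^8 = 2.52824×10^8 km; r₂ = 9.86 × 1.496×10^8 = 1.475056×10^9 km.
Semi-major axis of the transfer orbit: a_t = (2.52824×10^8 + 1.475056×10^9)/2 = 8.6394×10^8 km.
At apoapsis, r = 1.475056×10^9 km.
Vis-viva: v = √[μ(2/r − 1/a_t)] = √[1.31919×10^11 × (2/1.475056×10^9 − 1/8.6394×10^8)] = 5.116 km/s.

v = 5120 m/s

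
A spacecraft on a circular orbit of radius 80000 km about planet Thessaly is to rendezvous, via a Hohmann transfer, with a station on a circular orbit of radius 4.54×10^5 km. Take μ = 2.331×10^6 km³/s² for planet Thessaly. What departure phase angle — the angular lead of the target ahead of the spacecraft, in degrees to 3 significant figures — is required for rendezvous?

φ = 98.8°

Semi-major axis of the transfer orbit: a_t = (80000 + 4.540×10^5)/2 = 2.670×10^5 km.
The half-period of the transfer ellipse is t = π√(a_t³/μ) = 2.839×10^5 s.
Target angular speed ω₂ = √(μ/r₂³) = 4.991×10^-6 rad/s.
Angle swept by the target during transfer: ω₂·t = 1.4169 rad = 81.18°.
The spacecraft traverses 180° on the transfer ellipse, so the target must lead by 180° − 81.18° = 98.8°.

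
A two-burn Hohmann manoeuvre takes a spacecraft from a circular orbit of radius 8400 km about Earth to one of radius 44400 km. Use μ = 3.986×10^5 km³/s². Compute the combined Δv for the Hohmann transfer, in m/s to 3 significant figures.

The Hohmann ellipse has a_t = (r₁ + r₂)/2 = 26400 km.
Circular speed at r₁: v₁ = √(μ/r₁) = √(3.986×10^5/8400) = 6.8886 km/s.
Transfer-orbit speed at r₁ (vis-viva): v_p = √[μ(2/r₁ − 1/a_t)] = 8.9334 km/s.
First burn Δv₁ = |v_p − v₁| = 2.045 km/s.
At r₂, v₂ = √(μ/r₂) = 2.996 km/s.
Transfer-orbit speed at r₂: v_a = √[μ(2/r₂ − 1/a_t)] = 1.690 km/s.
Second burn Δv₂ = |v₂ − v_a| = 1.306 km/s.
Δv = Δv₁ + Δv₂ = 2.045 + 1.306 = 3.351 km/s.

Δv = 3350 m/s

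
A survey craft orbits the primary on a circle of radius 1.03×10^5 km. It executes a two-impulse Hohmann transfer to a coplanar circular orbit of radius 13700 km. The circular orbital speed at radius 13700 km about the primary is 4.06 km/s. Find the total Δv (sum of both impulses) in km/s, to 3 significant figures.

From the circular-orbit relation v² = μ/r at r = 13700 km: μ = v²r = (4.06)² × 13700 = 2.25825×10^5 km³/s².
The Hohmann ellipse has a_t = (r₁ + r₂)/2 = 58350 km.
At r₁ the circular-orbit speed is v₁ = √(μ/r₁) = 1.4807 km/s.
Transfer-orbit speed at r₁ (v² = μ(2/r − 1/a)): v_a = √[μ(2/r₁ − 1/a_t)] = 0.71748 km/s.
First burn Δv₁ = |v_a − v₁| = 0.7632 km/s.
Circular speed at r₂: v₂ = √(μ/r₂) = 4.060 km/s.
Transfer-orbit speed at r₂: v_p = √[μ(2/r₂ − 1/a_t)] = 5.394 km/s.
Second burn Δv₂ = |v₂ − v_p| = 1.334 km/s.
Total Δv = Δv₁ + Δv₂ = 2.097 km/s.

Δv = 2.10 km/s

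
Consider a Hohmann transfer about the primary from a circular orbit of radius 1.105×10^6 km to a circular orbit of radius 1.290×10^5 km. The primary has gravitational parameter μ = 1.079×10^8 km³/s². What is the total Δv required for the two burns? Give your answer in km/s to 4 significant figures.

Δv = 15.15 km/s

Transfer-ellipse semi-major axis a_t = (r₁ + r₂)/2 = (1.105×10^6 + 1.290×10^5)/2 = 6.170×10^5 km.
At r₁ the circular-orbit speed is v₁ = √(μ/r₁) = 9.8817 km/s.
Transfer-orbit speed at r₁ (v² = μ(2/r − 1/a)): v_a = √[μ(2/r₁ − 1/a_t)] = 4.5184 km/s.
First burn Δv₁ = |v_a − v₁| = 5.363 km/s.
At r₂, v₂ = √(μ/r₂) = 28.921 km/s.
Transfer-orbit speed at r₂: v_p = √[μ(2/r₂ − 1/a_t)] = 38.704 km/s.
Second burn Δv₂ = |v₂ − v_p| = 9.783 km/s.
Total Δv = Δv₁ + Δv₂ = 15.15 km/s.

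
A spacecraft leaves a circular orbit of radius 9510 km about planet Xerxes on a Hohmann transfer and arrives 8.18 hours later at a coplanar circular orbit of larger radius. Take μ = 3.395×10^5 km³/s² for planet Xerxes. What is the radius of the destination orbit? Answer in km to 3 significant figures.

r₂ = 52500 km

Transfer time t = 8.18 hours = 29448 s, and t = π√(a_t³/μ).
So a_t = (μ t²/π²)^(1/3) = (3.395×10^5 × (29448)² / π²)^(1/3) = 31013 km.
Since a_t = (r₁ + r₂)/2, r₂ = 2a_t − r₁ = 2×31013 − 9510 = 52516 km.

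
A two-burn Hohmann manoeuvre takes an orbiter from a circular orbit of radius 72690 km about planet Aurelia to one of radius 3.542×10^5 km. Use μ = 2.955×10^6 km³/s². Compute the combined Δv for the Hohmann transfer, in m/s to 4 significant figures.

The Hohmann ellipse has a_t = (r₁ + r₂)/2 = 2.13445×10^5 km.
Circular speed at r₁: v₁ = √(μ/r₁) = √(2.955×10^6/72690) = 6.376 km/s.
On the transfer ellipse at r₁, vis-viva equation gives v_p = √[μ(2/r₁ − 1/a_t)] = 8.213 km/s.
First burn Δv₁ = |v_p − v₁| = 1.837 km/s.
At r₂, v₂ = √(μ/r₂) = 2.8884 km/s.
Transfer-orbit speed at r₂: v_a = √[μ(2/r₂ − 1/a_t)] = 1.6856 km/s.
Second burn Δv₂ = |v₂ − v_a| = 1.203 km/s.
Δv = Δv₁ + Δv₂ = 1.837 + 1.203 = 3.040 km/s.

Δv = 3040 m/s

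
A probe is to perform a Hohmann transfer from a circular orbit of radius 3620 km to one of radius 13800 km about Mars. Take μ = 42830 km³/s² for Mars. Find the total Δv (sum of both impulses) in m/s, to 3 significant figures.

The Hohmann ellipse has a_t = (r₁ + r₂)/2 = 8710 km.
Circular speed at r₁: v₁ = √(μ/r₁) = √(42830/3620) = 3.4397 km/s.
On the transfer ellipse at r₁, vis-viva gives v_p = √[μ(2/r₁ − 1/a_t)] = 4.3296 km/s.
First burn Δv₁ = |v_p − v₁| = 0.8899 km/s.
Circular speed at r₂: v₂ = √(μ/r₂) = 1.762 km/s.
Transfer-orbit speed at r₂: v_a = √[μ(2/r₂ − 1/a_t)] = 1.136 km/s.
Second burn Δv₂ = |v₂ − v_a| = 0.6260 km/s.
Total Δv = Δv₁ + Δv₂ = 1.516 km/s.

Δv = 1520 m/s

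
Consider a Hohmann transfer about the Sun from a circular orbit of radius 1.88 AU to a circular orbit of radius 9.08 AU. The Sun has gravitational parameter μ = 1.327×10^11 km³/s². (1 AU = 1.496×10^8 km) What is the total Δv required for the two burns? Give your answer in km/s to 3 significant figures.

In km: r₁ = 1.88 × 1.496×10^8 = 2.81248×10^8 km; r₂ = 9.08 × 1.496×10^8 = 1.358368×10^9 km.
Transfer-ellipse semi-major axis a_t = (r₁ + r₂)/2 = (2.81248×10^8 + 1.358368×10^9)/2 = 8.19808×10^8 km.
Circular speed at r₁: v₁ = √(μ/r₁) = √(1.327×10^11/2.81248×10^8) = 21.7215 km/s.
Transfer-orbit speed at r₁ (v² = μ(2/r − 1/a)): v_p = √[μ(2/r₁ − 1/a_t)] = 27.9604 km/s.
First burn Δv₁ = |v_p − v₁| = 6.239 km/s.
At r₂, v₂ = √(μ/r₂) = 9.884 km/s.
Transfer-orbit speed at r₂: v_a = √[μ(2/r₂ − 1/a_t)] = 5.789 km/s.
Second burn Δv₂ = |v₂ − v_a| = 4.095 km/s.
Δv = Δv₁ + Δv₂ = 6.239 + 4.095 = 10.33 km/s.

Δv = 10.3 km/s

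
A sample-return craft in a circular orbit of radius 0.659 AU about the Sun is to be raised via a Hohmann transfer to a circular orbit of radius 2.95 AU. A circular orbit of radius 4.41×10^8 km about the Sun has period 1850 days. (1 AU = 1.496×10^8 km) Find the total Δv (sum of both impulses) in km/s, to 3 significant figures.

From Kepler's third law T² = 4π²r³/μ at r = 4.41×10^8 km, T = 1850 days = 1850 × 86400 s = 1.5984×10^8 s: μ = 4π²r³/T² = 1.32527×10^11 km³/s².
In km: r₁ = 0.659 × 1.496×10^8 = 9.85864×10^7 km; r₂ = 2.95 × 1.496×10^8 = 4.4132×10^8 km.
Transfer-ellipse semi-major axis a_t = (r₁ + r₂)/2 = (9.85864×10^7 + 4.4132×10^8)/2 = 2.699532×10^8 km.
Circular speed at r₁: v₁ = √(μ/r₁) = √(1.32527×10^11/9.85864×10^7) = 36.6643 km/s.
Transfer-orbit speed at r₁ (vis-viva equation): v_p = √[μ(2/r₁ − 1/a_t)] = 46.8788 km/s.
First burn Δv₁ = |v_p − v₁| = 10.21 km/s.
At r₂, v₂ = √(μ/r₂) = 17.329 km/s.
Transfer-orbit speed at r₂: v_a = √[μ(2/r₂ − 1/a_t)] = 10.472 km/s.
Second burn Δv₂ = |v₂ − v_a| = 6.857 km/s.
Total Δv = Δv₁ + Δv₂ = 17.07 km/s.

Δv = 17.1 km/s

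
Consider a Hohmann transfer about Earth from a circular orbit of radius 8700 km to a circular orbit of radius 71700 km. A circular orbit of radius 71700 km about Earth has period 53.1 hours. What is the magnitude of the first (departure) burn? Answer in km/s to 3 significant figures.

From Kepler's third law T² = 4π²r³/μ at r = 71700 km, T = 53.1 hours = 53.1 × 3600 s = 1.9116×10^5 s: μ = 4π²r³/T² = 3.98220×10^5 km³/s².
The Hohmann ellipse has a_t = (r₁ + r₂)/2 = 40200 km.
Circular speed at r = 8700 km: v_c = √(μ/r) = 6.7655 km/s.
Transfer-orbit speed at the same r (vis-viva, a = a_t): v_t = √[μ(2/r − 1/a_t)] = 9.0354 km/s.
Δv₁ = |v_t − v_c| = |9.0354 − 6.7655| = 2.270 km/s.

Δv₁ = 2.27 km/s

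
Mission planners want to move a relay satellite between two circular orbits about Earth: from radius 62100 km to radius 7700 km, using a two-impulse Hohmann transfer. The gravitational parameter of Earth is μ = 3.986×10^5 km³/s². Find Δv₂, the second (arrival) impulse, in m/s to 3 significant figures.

Transfer-ellipse semi-major axis a_t = (r₁ + r₂)/2 = (62100 + 7700)/2 = 34900 km.
Circular speed at r = 7700 km: v_c = √(μ/r) = 7.1949 km/s.
Transfer-orbit speed at the same r (vis-viva, a = a_t): v_t = √[μ(2/r − 1/a_t)] = 9.5975 km/s.
Δv₂ = |v_t − v_c| = |9.5975 − 7.1949| = 2.403 km/s.

Δv₂ = 2400 m/s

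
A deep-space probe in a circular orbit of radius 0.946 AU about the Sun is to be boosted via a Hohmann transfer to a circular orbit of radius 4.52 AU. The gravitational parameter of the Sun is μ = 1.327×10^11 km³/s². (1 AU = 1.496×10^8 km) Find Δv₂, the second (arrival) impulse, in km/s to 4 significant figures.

Δv₂ = 5.767 km/s

In km: r₁ = 0.946 × 1.496×10^8 = 1.415216×10^8 km; r₂ = 4.52 × 1.496×10^8 = 6.76192×10^8 km.
Semi-major axis of the transfer orbit: a_t = (1.415216×10^8 + 6.76192×10^8)/2 = 4.088568×10^8 km.
Circular speed at r = 6.76192×10^8 km: v_c = √(μ/r) = 14.009 km/s.
Vis-viva on the transfer ellipse at r = 6.76192×10^8 km gives v_t = √[μ(2/r − 1/a_t)] = 8.2419 km/s.
Δv₂ = |v_t − v_c| = |8.2419 − 14.009| = 5.767 km/s.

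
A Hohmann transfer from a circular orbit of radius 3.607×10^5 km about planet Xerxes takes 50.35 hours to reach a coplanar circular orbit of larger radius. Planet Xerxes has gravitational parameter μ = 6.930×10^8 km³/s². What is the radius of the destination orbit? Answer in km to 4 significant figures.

r₂ = 2.282×10^6 km

Transfer time t = 50.35 hours = 1.8126×10^5 s, and t = π√(a_t³/μ).
So a_t = (μ t²/π²)^(1/3) = (6.930×10^8 × (1.8126×10^5)² / π²)^(1/3) = 1.3213×10^6 km.
Since a_t = (r₁ + r₂)/2, r₂ = 2a_t − r₁ = 2×1.3213×10^6 − 3.607×10^5 = 2.2819×10^6 km.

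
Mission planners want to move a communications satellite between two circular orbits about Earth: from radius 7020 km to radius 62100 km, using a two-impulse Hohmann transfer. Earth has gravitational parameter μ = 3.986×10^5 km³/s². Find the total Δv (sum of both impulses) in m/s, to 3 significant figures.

Transfer-ellipse semi-major axis a_t = (r₁ + r₂)/2 = (7020 + 62100)/2 = 34560 km.
Circular speed at r₁: v₁ = √(μ/r₁) = √(3.986×10^5/7020) = 7.53529 km/s.
On the transfer ellipse at r₁, vis-viva gives v_p = √[μ(2/r₁ − 1/a_t)] = 10.1009 km/s.
First burn Δv₁ = |v_p − v₁| = 2.5656 km/s.
At r₂, v₂ = √(μ/r₂) = 2.5335 km/s.
Transfer-orbit speed at r₂: v_a = √[μ(2/r₂ − 1/a_t)] = 1.1418 km/s.
Second burn Δv₂ = |v₂ − v_a| = 1.3917 km/s.
Total Δv = Δv₁ + Δv₂ = 3.957 km/s.

Δv = 3960 m/s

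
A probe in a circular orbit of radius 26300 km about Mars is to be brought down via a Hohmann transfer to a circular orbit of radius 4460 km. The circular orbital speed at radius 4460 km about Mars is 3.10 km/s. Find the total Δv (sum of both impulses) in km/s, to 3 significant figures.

Δv = 1.54 km/s

From the circular-orbit relation v² = μ/r at r = 4460 km: μ = v²r = (3.10)² × 4460 = 42860.6 km³/s².
Semi-major axis of the transfer orbit: a_t = (26300 + 4460)/2 = 15380 km.
At r₁ the circular-orbit speed is v₁ = √(μ/r₁) = 1.27659 km/s.
Transfer-orbit speed at r₁ (vis-viva): v_a = √[μ(2/r₁ − 1/a_t)] = 0.687449 km/s.
First burn Δv₁ = |v_a − v₁| = 0.5891 km/s.
At r₂, v₂ = √(μ/r₂) = 3.1000 km/s.
Transfer-orbit speed at r₂: v_p = √[μ(2/r₂ − 1/a_t)] = 4.0538 km/s.
Second burn Δv₂ = |v₂ − v_p| = 0.9538 km/s.
Δv = Δv₁ + Δv₂ = 0.5891 + 0.9538 = 1.543 km/s.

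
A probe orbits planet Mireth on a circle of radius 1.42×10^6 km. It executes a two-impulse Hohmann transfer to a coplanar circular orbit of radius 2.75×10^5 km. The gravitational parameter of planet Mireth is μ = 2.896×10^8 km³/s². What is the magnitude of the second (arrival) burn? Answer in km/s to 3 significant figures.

Transfer-ellipse semi-major axis a_t = (r₁ + r₂)/2 = (1.420×10^6 + 2.750×10^5)/2 = 8.475×10^5 km.
Circular speed at r = 2.750×10^5 km: v_c = √(μ/r) = 32.4514 km/s.
Vis-viva on the transfer ellipse at r = 2.750×10^5 km gives v_t = √[μ(2/r − 1/a_t)] = 42.0056 km/s.
Δv₂ = |v_t − v_c| = |42.0056 − 32.4514| = 9.554 km/s.

Δv₂ = 9.55 km/s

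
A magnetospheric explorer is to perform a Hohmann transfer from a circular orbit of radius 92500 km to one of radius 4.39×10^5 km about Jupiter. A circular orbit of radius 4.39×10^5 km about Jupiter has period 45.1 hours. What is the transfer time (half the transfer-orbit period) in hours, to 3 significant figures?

From Kepler's third law T² = 4π²r³/μ at r = 4.39×10^5 km, T = 45.1 hours = 45.1 × 3600 s = 1.6236×10^5 s: μ = 4π²r³/T² = 1.26705×10^8 km³/s².
Transfer-ellipse semi-major axis a_t = (r₁ + r₂)/2 = (92500 + 4.390×10^5)/2 = 2.6575×10^5 km.
Half the transfer-orbit period gives t = π√(a_t³/μ) = 38240 s.
Converting: 38240 s ÷ 3600 s/hour = 10.6 hours.

t = 10.6 hours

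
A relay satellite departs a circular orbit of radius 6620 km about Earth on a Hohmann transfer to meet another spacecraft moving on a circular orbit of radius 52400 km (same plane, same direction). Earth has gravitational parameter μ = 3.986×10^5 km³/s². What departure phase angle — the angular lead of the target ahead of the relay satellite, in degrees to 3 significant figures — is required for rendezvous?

φ = 104°

The Hohmann ellipse has a_t = (r₁ + r₂)/2 = 29510 km.
Transfer time t = π√(a_t³/μ) = 25225 s.
Target angular speed ω₂ = √(μ/r₂³) = 5.2635×10^-5 rad/s.
Angle swept by the target during transfer: ω₂·t = 1.3277 rad = 76.07°.
Arrival is 180° from departure on the ellipse, so φ = 180° − 76.07° = 104°.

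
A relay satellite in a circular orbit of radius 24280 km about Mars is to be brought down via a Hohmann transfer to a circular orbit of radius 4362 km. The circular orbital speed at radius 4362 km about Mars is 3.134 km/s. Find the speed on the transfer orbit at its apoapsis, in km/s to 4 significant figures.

From the circular-orbit relation v² = μ/r at r = 4362 km: μ = v²r = (3.134)² × 4362 = 42843.4 km³/s².
The Hohmann ellipse has a_t = (r₁ + r₂)/2 = 14321 km.
At apoapsis, r = 24280 km.
From the vis-viva equation, v = √[μ(2/r − 1/a_t)] = 0.7331 km/s.

v = 0.7331 km/s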